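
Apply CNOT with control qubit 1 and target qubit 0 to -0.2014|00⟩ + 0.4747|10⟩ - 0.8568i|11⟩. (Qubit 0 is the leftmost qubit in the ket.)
-0.2014|00⟩ - 0.8568i|01⟩ + 0.4747|10⟩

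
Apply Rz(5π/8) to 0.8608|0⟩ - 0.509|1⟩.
(0.4782 - 0.7157i)|0⟩ + (-0.2828 - 0.4232i)|1⟩

Rz(5π/8) = [[e^(−iθ/2), 0], [0, e^(iθ/2)]] with e^(±iθ/2) = cos(θ/2) ± i·sin(θ/2); θ = 5π/8, cos(θ/2) ≈ 0.55557, sin(θ/2) ≈ 0.83147.
With a = amp(|0⟩) = 0.8608 and b = amp(|1⟩) = -0.509:
new amp(|0⟩) = (0.55557 - 0.83147i)·a = (0.4782 - 0.7157i)
new amp(|1⟩) = (0.55557 + 0.83147i)·b = (-0.2828 - 0.4232i)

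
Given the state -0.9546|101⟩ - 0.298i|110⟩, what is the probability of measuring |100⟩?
0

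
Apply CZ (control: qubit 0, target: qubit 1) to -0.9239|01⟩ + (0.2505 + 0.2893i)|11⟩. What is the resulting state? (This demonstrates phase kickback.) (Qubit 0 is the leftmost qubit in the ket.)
-0.9239|01⟩ + (-0.2505 - 0.2893i)|11⟩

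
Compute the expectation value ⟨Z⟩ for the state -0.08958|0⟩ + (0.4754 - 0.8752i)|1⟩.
-0.984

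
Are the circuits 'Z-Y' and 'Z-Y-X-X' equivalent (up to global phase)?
Yes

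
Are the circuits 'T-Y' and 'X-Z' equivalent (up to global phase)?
No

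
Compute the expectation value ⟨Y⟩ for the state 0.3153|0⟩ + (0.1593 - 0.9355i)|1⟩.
-0.5899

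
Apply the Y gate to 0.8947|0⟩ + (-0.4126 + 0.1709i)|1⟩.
(0.1709 + 0.4126i)|0⟩ + 0.8947i|1⟩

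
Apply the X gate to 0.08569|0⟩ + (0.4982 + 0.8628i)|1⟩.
(0.4982 + 0.8628i)|0⟩ + 0.08569|1⟩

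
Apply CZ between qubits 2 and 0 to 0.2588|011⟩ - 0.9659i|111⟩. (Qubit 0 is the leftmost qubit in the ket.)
0.2588|011⟩ + 0.9659i|111⟩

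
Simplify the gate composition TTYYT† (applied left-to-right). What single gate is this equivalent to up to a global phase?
T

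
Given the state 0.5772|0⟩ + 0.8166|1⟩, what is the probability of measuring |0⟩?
0.3332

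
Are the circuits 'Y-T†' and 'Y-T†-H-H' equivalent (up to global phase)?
Yes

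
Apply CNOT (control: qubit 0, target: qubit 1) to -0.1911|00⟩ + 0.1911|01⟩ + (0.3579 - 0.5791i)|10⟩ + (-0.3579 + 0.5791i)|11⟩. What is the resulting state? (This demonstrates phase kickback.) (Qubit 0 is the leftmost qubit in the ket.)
-0.1911|00⟩ + 0.1911|01⟩ + (-0.3579 + 0.5791i)|10⟩ + (0.3579 - 0.5791i)|11⟩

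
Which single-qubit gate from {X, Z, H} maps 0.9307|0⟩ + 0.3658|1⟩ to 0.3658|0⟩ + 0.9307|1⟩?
X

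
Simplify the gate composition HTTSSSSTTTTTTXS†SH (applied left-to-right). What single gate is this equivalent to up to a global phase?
Z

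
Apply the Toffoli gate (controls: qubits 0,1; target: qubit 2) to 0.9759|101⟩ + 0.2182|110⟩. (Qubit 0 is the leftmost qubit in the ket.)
0.9759|101⟩ + 0.2182|111⟩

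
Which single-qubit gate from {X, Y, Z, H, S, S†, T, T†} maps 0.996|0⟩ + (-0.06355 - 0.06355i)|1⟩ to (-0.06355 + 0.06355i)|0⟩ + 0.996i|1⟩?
Y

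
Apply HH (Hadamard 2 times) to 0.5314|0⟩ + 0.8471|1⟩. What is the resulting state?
0.5314|0⟩ + 0.8471|1⟩

H² = I, so an even number of Hadamards cancels: H^2 = I and the state is unchanged.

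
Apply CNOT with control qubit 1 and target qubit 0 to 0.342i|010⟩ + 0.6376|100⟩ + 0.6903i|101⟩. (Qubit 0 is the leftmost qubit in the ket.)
0.6376|100⟩ + 0.6903i|101⟩ + 0.342i|110⟩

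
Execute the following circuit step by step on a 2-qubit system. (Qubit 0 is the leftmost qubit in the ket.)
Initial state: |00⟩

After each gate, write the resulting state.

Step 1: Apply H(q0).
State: 1/√2|00⟩ + 1/√2|10⟩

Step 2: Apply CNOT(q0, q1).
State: 1/√2|00⟩ + 1/√2|11⟩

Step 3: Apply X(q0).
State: 1/√2|01⟩ + 1/√2|10⟩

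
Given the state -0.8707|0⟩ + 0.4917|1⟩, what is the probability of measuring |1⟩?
0.2418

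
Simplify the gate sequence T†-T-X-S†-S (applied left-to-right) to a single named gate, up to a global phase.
X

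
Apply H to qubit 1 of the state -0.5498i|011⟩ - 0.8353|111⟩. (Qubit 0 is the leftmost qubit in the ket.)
-0.3888i|001⟩ + 0.3888i|011⟩ - 0.5906|101⟩ + 0.5906|111⟩

H on qubit 1 mixes each pair of kets that differ only in qubit 1: amplitudes (a, b) of (|…0…⟩, |…1…⟩) become ((a + b)/√2, (a − b)/√2). Kets absent from the input have amplitude 0.
(|001⟩, |011⟩): (a, b) = (0, -0.5498i) → (-0.3888i, 0.3888i)
(|101⟩, |111⟩): (a, b) = (0, -0.8353) → (-0.5906, 0.5906)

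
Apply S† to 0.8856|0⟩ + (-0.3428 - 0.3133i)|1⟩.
0.8856|0⟩ + (-0.3133 + 0.3428i)|1⟩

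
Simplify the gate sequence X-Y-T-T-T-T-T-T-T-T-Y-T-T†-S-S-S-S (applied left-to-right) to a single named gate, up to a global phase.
X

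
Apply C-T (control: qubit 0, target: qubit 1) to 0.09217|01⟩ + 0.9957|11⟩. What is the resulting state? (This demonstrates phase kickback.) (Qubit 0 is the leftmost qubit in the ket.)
0.09217|01⟩ + (0.7041 + 0.7041i)|11⟩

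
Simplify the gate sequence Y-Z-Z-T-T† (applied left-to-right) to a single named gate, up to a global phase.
Y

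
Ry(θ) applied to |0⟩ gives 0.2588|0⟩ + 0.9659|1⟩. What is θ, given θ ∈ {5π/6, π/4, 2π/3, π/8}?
5π/6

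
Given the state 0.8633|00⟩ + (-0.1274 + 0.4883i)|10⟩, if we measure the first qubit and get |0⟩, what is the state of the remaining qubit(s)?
|0⟩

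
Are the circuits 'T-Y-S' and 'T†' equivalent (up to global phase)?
No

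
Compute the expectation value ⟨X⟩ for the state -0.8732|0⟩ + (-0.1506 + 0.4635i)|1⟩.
0.263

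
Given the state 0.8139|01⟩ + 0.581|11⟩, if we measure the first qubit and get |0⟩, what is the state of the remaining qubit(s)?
|1⟩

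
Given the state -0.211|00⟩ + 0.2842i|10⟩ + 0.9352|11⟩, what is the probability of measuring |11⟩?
0.8746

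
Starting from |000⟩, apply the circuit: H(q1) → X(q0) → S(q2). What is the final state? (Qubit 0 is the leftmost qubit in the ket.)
1/√2|100⟩ + 1/√2|110⟩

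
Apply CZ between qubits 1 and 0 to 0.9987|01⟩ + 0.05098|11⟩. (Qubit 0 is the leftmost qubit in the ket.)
0.9987|01⟩ - 0.05098|11⟩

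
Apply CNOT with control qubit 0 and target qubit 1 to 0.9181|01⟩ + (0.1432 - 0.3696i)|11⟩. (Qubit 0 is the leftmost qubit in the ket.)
0.9181|01⟩ + (0.1432 - 0.3696i)|10⟩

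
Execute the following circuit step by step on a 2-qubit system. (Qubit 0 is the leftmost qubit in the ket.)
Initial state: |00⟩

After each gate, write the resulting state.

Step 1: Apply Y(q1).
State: i|01⟩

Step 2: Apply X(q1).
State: i|00⟩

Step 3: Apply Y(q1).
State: -|01⟩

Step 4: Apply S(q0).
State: -|01⟩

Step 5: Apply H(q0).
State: -1/√2|01⟩ - 1/√2|11⟩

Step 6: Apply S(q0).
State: -1/√2|01⟩ - (1/√2)i|11⟩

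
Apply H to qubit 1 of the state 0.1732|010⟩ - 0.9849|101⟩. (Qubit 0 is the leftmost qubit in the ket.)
0.1225|000⟩ - 0.1225|010⟩ - 0.6964|101⟩ - 0.6964|111⟩

H on qubit 1 mixes each pair of kets that differ only in qubit 1: amplitudes (a, b) of (|…0…⟩, |…1…⟩) become ((a + b)/√2, (a − b)/√2). Kets absent from the input have amplitude 0.
(|000⟩, |010⟩): (a, b) = (0, 0.1732) → (0.1225, -0.1225)
(|101⟩, |111⟩): (a, b) = (-0.9849, 0) → (-0.6964, -0.6964)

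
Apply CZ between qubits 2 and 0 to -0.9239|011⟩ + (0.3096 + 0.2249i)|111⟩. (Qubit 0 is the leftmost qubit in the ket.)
-0.9239|011⟩ + (-0.3096 - 0.2249i)|111⟩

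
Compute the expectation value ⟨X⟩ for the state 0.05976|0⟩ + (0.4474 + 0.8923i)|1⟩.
0.05347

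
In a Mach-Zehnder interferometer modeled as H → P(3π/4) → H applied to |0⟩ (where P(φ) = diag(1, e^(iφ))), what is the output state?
(0.1464 + (1/√8)i)|0⟩ + (0.8536 - (1/√8)i)|1⟩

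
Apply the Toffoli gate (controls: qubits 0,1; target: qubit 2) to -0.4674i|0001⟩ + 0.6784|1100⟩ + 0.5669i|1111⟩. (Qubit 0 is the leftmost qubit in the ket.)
-0.4674i|0001⟩ + 0.5669i|1101⟩ + 0.6784|1110⟩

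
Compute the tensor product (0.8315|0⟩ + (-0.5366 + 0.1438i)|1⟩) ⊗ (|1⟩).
0.8315|01⟩ + (-0.5366 + 0.1438i)|11⟩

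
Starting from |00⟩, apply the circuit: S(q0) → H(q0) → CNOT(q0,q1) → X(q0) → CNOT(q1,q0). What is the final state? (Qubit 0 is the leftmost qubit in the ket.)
1/√2|10⟩ + 1/√2|11⟩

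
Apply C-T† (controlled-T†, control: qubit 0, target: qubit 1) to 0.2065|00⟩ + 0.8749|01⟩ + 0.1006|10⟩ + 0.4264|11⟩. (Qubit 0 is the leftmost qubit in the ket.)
0.2065|00⟩ + 0.8749|01⟩ + 0.1006|10⟩ + (0.3015 - 0.3015i)|11⟩

C-T† leaves the control-|0⟩ kets |00⟩, |01⟩ unchanged and applies T† to qubit 1 on the control-|1⟩ pair (|10⟩, |11⟩).
T† = [[1, 0], [0, (1/√2 - (1/√2)i)]].
With a = amp(|10⟩) = 0.1006 and b = amp(|11⟩) = 0.4264:
new amp(|10⟩) = (1)·a = 0.1006
new amp(|11⟩) = (1/√2 - (1/√2)i)·b = (0.3015 - 0.3015i)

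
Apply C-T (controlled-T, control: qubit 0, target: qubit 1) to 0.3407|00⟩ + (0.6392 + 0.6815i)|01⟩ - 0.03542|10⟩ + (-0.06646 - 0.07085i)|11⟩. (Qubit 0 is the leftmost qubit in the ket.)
0.3407|00⟩ + (0.6392 + 0.6815i)|01⟩ - 0.03542|10⟩ + (0.003104 - 0.09709i)|11⟩

C-T leaves the control-|0⟩ kets |00⟩, |01⟩ unchanged and applies T to qubit 1 on the control-|1⟩ pair (|10⟩, |11⟩).
T = [[1, 0], [0, (1/√2 + (1/√2)i)]].
With a = amp(|10⟩) = -0.03542 and b = amp(|11⟩) = (-0.06646 - 0.07085i):
new amp(|10⟩) = (1)·a = -0.03542
new amp(|11⟩) = (1/√2 + (1/√2)i)·b = (0.003104 - 0.09709i)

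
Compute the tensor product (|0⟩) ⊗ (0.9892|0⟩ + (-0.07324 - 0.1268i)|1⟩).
0.9892|00⟩ + (-0.07324 - 0.1268i)|01⟩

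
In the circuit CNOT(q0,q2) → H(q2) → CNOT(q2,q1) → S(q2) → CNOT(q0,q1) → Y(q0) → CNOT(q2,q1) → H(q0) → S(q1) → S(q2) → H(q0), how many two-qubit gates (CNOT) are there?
4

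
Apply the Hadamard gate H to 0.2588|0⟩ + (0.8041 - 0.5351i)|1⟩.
(0.7516 - 0.3784i)|0⟩ + (-0.3856 + 0.3784i)|1⟩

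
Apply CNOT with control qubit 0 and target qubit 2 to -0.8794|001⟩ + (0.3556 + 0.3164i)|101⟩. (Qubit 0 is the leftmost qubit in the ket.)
-0.8794|001⟩ + (0.3556 + 0.3164i)|100⟩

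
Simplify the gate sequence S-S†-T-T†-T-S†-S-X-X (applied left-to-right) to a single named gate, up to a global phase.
T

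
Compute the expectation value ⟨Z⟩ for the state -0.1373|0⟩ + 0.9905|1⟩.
-0.9622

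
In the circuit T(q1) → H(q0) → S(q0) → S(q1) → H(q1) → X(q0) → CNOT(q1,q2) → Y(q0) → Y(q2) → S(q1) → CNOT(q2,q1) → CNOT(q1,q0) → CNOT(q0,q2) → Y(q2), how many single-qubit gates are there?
10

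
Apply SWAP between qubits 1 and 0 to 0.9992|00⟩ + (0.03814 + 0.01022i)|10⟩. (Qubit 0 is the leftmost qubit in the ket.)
0.9992|00⟩ + (0.03814 + 0.01022i)|01⟩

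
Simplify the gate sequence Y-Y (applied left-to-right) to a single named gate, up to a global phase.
I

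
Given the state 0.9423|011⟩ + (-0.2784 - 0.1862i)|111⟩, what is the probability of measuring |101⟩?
0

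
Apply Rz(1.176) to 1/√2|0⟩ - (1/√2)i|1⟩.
(0.5883 - 0.3922i)|0⟩ + (0.3922 - 0.5883i)|1⟩

Rz(1.176) = [[e^(−iθ/2), 0], [0, e^(iθ/2)]] with e^(±iθ/2) = cos(θ/2) ± i·sin(θ/2); θ = 1.176, cos(θ/2) ≈ 0.832052, sin(θ/2) ≈ 0.554698.
With a = amp(|0⟩) = 1/√2 and b = amp(|1⟩) = -(1/√2)i:
new amp(|0⟩) = (0.832052 - 0.554698i)·a = (0.5883 - 0.3922i)
new amp(|1⟩) = (0.832052 + 0.554698i)·b = (0.3922 - 0.5883i)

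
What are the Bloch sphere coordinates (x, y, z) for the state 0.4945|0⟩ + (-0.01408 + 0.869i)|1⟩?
(-0.01393, 0.8594, -0.5108)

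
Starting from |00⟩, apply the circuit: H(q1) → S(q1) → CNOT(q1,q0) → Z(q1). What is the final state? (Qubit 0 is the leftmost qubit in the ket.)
1/√2|00⟩ - (1/√2)i|11⟩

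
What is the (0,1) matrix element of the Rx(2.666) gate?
-0.9719i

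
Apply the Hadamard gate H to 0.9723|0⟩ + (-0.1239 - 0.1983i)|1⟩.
(0.5999 - 0.1402i)|0⟩ + (0.7751 + 0.1402i)|1⟩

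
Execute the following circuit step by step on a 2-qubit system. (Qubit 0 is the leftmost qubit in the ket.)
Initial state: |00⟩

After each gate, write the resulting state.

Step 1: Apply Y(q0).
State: i|10⟩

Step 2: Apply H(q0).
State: (1/√2)i|00⟩ - (1/√2)i|10⟩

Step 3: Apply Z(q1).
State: (1/√2)i|00⟩ - (1/√2)i|10⟩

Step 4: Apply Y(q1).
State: -1/√2|01⟩ + 1/√2|11⟩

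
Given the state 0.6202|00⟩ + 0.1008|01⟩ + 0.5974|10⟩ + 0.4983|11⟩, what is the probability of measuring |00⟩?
0.3846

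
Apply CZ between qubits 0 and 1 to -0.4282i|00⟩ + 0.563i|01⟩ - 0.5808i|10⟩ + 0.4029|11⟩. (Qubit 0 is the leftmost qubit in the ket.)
-0.4282i|00⟩ + 0.563i|01⟩ - 0.5808i|10⟩ - 0.4029|11⟩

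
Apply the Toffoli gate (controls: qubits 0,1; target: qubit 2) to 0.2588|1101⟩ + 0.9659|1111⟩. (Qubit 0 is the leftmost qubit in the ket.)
0.9659|1101⟩ + 0.2588|1111⟩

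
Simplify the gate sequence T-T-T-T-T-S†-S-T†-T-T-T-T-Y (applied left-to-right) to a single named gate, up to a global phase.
Y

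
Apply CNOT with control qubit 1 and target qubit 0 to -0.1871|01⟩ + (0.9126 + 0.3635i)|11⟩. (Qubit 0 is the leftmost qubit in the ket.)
(0.9126 + 0.3635i)|01⟩ - 0.1871|11⟩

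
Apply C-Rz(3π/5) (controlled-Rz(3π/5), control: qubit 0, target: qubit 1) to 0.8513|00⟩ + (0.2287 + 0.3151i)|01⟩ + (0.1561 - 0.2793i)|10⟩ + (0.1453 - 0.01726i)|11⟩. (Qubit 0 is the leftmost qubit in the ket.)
0.8513|00⟩ + (0.2287 + 0.3151i)|01⟩ + (-0.1342 - 0.2905i)|10⟩ + (0.09937 + 0.1074i)|11⟩

C-Rz(3π/5) leaves the control-|0⟩ kets |00⟩, |01⟩ unchanged and applies Rz(3π/5) to qubit 1 on the control-|1⟩ pair (|10⟩, |11⟩).
Rz(3π/5) = [[e^(−iθ/2), 0], [0, e^(iθ/2)]] with e^(±iθ/2) = cos(θ/2) ± i·sin(θ/2); θ = 3π/5, cos(θ/2) ≈ 0.587785, sin(θ/2) ≈ 0.809017.
With a = amp(|10⟩) = (0.1561 - 0.2793i) and b = amp(|11⟩) = (0.1453 - 0.01726i):
new amp(|10⟩) = (0.587785 - 0.809017i)·a = (-0.1342 - 0.2905i)
new amp(|11⟩) = (0.587785 + 0.809017i)·b = (0.09937 + 0.1074i)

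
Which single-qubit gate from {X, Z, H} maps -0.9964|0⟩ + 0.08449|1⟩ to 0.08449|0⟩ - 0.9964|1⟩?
X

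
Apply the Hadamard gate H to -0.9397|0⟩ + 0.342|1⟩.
-0.4226|0⟩ - 0.9063|1⟩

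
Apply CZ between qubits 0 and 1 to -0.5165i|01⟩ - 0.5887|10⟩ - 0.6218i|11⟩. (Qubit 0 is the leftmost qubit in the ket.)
-0.5165i|01⟩ - 0.5887|10⟩ + 0.6218i|11⟩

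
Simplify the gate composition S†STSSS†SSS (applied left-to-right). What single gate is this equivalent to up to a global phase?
T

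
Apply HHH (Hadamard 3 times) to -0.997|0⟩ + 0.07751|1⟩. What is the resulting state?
-0.6502|0⟩ - 0.7598|1⟩

H² = I, so H^3 = H: a single Hadamard. With (a, b) = (-0.997, 0.07751), H gives ((a + b)/√2, (a − b)/√2) = (-0.6502, -0.7598).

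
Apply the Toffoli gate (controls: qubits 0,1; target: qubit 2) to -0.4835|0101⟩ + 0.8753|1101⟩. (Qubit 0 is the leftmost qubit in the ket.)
-0.4835|0101⟩ + 0.8753|1111⟩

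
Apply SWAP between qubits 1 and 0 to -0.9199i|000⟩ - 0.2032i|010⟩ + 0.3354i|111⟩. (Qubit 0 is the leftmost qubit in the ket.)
-0.9199i|000⟩ - 0.2032i|100⟩ + 0.3354i|111⟩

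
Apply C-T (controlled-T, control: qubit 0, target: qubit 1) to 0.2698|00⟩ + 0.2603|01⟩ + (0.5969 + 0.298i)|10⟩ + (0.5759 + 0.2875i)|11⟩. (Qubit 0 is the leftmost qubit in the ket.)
0.2698|00⟩ + 0.2603|01⟩ + (0.5969 + 0.298i)|10⟩ + (0.2039 + 0.6105i)|11⟩

C-T leaves the control-|0⟩ kets |00⟩, |01⟩ unchanged and applies T to qubit 1 on the control-|1⟩ pair (|10⟩, |11⟩).
T = [[1, 0], [0, (1/√2 + (1/√2)i)]].
With a = amp(|10⟩) = (0.5969 + 0.298i) and b = amp(|11⟩) = (0.5759 + 0.2875i):
new amp(|10⟩) = (1)·a = (0.5969 + 0.298i)
new amp(|11⟩) = (1/√2 + (1/√2)i)·b = (0.2039 + 0.6105i)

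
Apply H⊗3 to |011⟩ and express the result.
1/√8|000⟩ - 1/√8|001⟩ - 1/√8|010⟩ + 1/√8|011⟩ + 1/√8|100⟩ - 1/√8|101⟩ - 1/√8|110⟩ + 1/√8|111⟩

H⊗3 gives amp(|y⟩) = (1/2√2) Σ_x (−1)^(x·y) amp(|x⟩), where x·y is the number of positions in which both x and y have a 1.
|000⟩: (1)/(2√2) = 1/√8
|001⟩: (-1)/(2√2) = -1/√8
|010⟩: (-1)/(2√2) = -1/√8
|011⟩: (1)/(2√2) = 1/√8
|100⟩: (1)/(2√2) = 1/√8
|101⟩: (-1)/(2√2) = -1/√8
|110⟩: (-1)/(2√2) = -1/√8
|111⟩: (1)/(2√2) = 1/√8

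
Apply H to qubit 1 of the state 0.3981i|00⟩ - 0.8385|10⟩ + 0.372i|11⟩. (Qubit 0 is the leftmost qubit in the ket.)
0.2815i|00⟩ + 0.2815i|01⟩ + (-0.5929 + 0.263i)|10⟩ + (-0.5929 - 0.263i)|11⟩

H on qubit 1 mixes each pair of kets that differ only in qubit 1: amplitudes (a, b) of (|…0…⟩, |…1…⟩) become ((a + b)/√2, (a − b)/√2). Kets absent from the input have amplitude 0.
(|00⟩, |01⟩): (a, b) = (0.3981i, 0) → (0.2815i, 0.2815i)
(|10⟩, |11⟩): (a, b) = (-0.8385, 0.372i) → ((-0.5929 + 0.263i), (-0.5929 - 0.263i))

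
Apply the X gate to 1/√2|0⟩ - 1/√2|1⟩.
-1/√2|0⟩ + 1/√2|1⟩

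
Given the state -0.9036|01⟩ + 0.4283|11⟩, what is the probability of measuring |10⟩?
0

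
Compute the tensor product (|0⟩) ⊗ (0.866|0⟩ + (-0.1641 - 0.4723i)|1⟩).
0.866|00⟩ + (-0.1641 - 0.4723i)|01⟩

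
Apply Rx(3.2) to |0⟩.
-0.0292|0⟩ - 0.9996i|1⟩

Rx(3.2) = [[cos(θ/2), −i·sin(θ/2)], [−i·sin(θ/2), cos(θ/2)]]; θ = 3.2, cos(θ/2) ≈ -0.0291995, sin(θ/2) ≈ 0.999574.
With a = amp(|0⟩) = 1 and b = amp(|1⟩) = 0:
new amp(|0⟩) = (-0.0291995)·a + (-0.999574i)·b = -0.0292
new amp(|1⟩) = (-0.999574i)·a + (-0.0291995)·b = -0.9996i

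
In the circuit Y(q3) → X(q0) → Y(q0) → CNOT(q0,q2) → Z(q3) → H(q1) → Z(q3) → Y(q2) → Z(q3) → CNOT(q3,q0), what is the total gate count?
10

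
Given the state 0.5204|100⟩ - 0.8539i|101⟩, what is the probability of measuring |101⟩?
0.7291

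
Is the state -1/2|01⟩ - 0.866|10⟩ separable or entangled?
Entangled

Writing the state as a|00⟩ + b|01⟩ + c|10⟩ + d|11⟩, it is a product state iff ad − bc = 0.
Here (a, b, c, d) = (0, -1/2, -0.866, 0): ad − bc = (0)(0) − (-1/2)(-0.866) = -0.433 ≠ 0, so the state is entangled.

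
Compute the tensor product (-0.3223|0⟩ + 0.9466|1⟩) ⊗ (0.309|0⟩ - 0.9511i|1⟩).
-0.09959|00⟩ + 0.3065i|01⟩ + 0.2925|10⟩ - 0.9003i|11⟩

amp(|b₁b₂…⟩) = product of the factor amplitudes for bits b₁, b₂, …; only kets whose every factor amplitude is nonzero survive.
|00⟩: (-0.3223)(0.309) = -0.09959
|01⟩: (-0.3223)(-0.9511i) = 0.3065i
|10⟩: (0.9466)(0.309) = 0.2925
|11⟩: (0.9466)(-0.9511i) = -0.9003i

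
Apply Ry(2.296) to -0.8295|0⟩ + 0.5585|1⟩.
-0.8497|0⟩ - 0.5273|1⟩

Ry(2.296) = [[cos(θ/2), −sin(θ/2)], [sin(θ/2), cos(θ/2)]]; θ = 2.296, cos(θ/2) ≈ 0.410312, sin(θ/2) ≈ 0.911945.
With a = amp(|0⟩) = -0.8295 and b = amp(|1⟩) = 0.5585:
new amp(|0⟩) = (0.410312)·a + (-0.911945)·b = -0.8497
new amp(|1⟩) = (0.911945)·a + (0.410312)·b = -0.5273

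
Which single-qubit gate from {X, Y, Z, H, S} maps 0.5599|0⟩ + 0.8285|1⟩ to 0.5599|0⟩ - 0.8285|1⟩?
Z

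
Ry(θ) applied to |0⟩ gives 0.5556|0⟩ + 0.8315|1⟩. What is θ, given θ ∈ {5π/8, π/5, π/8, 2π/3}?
5π/8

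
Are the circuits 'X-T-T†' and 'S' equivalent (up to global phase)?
No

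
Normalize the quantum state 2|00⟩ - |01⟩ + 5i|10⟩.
0.3651|00⟩ - 0.1826|01⟩ + 0.9129i|10⟩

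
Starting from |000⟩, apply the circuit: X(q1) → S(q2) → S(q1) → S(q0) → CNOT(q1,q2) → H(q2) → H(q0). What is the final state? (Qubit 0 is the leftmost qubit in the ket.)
(1/2)i|010⟩ - (1/2)i|011⟩ + (1/2)i|110⟩ - (1/2)i|111⟩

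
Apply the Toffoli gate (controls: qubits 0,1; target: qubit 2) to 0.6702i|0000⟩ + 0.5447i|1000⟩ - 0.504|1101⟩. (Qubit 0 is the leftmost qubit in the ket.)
0.6702i|0000⟩ + 0.5447i|1000⟩ - 0.504|1111⟩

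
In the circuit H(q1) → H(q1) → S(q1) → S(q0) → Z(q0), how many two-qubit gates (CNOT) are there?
0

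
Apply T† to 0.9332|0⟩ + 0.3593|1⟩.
0.9332|0⟩ + (0.2541 - 0.2541i)|1⟩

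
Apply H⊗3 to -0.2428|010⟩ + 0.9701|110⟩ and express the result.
0.2571|000⟩ + 0.2571|001⟩ - 0.2571|010⟩ - 0.2571|011⟩ - 0.4288|100⟩ - 0.4288|101⟩ + 0.4288|110⟩ + 0.4288|111⟩

H⊗3 gives amp(|y⟩) = (1/2√2) Σ_x (−1)^(x·y) amp(|x⟩), where x·y is the number of positions in which both x and y have a 1.
|000⟩: (-0.2428 + 0.9701)/(2√2) = 0.2571
|001⟩: (-0.2428 + 0.9701)/(2√2) = 0.2571
|010⟩: (0.2428 - 0.9701)/(2√2) = -0.2571
|011⟩: (0.2428 - 0.9701)/(2√2) = -0.2571
|100⟩: (-0.2428 - 0.9701)/(2√2) = -0.4288
|101⟩: (-0.2428 - 0.9701)/(2√2) = -0.4288
|110⟩: (0.2428 + 0.9701)/(2√2) = 0.4288
|111⟩: (0.2428 + 0.9701)/(2√2) = 0.4288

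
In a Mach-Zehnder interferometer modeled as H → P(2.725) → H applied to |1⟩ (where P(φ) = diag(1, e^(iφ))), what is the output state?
(0.9572 - 0.2023i)|0⟩ + (0.04276 + 0.2023i)|1⟩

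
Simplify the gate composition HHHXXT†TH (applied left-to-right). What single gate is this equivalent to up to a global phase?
I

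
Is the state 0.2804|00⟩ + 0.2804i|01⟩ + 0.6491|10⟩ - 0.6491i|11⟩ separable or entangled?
Entangled

Writing the state as a|00⟩ + b|01⟩ + c|10⟩ + d|11⟩, it is a product state iff ad − bc = 0.
Here (a, b, c, d) = (0.2804, 0.2804i, 0.6491, -0.6491i): ad − bc = (0.2804)(-0.6491i) − (0.2804i)(0.6491) = -0.364i ≠ 0, so the state is entangled.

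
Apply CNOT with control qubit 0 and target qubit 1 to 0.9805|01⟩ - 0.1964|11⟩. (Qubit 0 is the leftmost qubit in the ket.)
0.9805|01⟩ - 0.1964|10⟩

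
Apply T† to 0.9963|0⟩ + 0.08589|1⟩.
0.9963|0⟩ + (0.06073 - 0.06073i)|1⟩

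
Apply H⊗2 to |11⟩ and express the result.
1/2|00⟩ - 1/2|01⟩ - 1/2|10⟩ + 1/2|11⟩

H⊗2 gives amp(|y⟩) = (1/2) Σ_x (−1)^(x·y) amp(|x⟩), where x·y is the number of positions in which both x and y have a 1.
|00⟩: (1)/2 = 1/2
|01⟩: (-1)/2 = -1/2
|10⟩: (-1)/2 = -1/2
|11⟩: (1)/2 = 1/2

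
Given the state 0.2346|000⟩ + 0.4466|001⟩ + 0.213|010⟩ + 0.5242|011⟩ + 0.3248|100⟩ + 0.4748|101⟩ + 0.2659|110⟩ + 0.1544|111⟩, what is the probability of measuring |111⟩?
0.02384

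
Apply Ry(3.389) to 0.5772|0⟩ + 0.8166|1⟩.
-0.8816|0⟩ + 0.472|1⟩

Ry(3.389) = [[cos(θ/2), −sin(θ/2)], [sin(θ/2), cos(θ/2)]]; θ = 3.389, cos(θ/2) ≈ -0.123388, sin(θ/2) ≈ 0.992358.
With a = amp(|0⟩) = 0.5772 and b = amp(|1⟩) = 0.8166:
new amp(|0⟩) = (-0.123388)·a + (-0.992358)·b = -0.8816
new amp(|1⟩) = (0.992358)·a + (-0.123388)·b = 0.472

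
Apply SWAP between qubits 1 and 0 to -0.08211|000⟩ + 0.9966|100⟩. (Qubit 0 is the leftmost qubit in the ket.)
-0.08211|000⟩ + 0.9966|010⟩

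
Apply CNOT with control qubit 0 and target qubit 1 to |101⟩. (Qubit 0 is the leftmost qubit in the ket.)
|111⟩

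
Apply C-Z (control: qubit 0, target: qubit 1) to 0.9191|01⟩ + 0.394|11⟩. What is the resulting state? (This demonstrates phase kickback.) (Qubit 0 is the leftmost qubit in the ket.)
0.9191|01⟩ - 0.394|11⟩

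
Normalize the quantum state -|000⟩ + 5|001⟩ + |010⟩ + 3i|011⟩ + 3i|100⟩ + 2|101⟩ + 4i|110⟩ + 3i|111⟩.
-0.1162|000⟩ + 0.5812|001⟩ + 0.1162|010⟩ + 0.3487i|011⟩ + 0.3487i|100⟩ + 0.2325|101⟩ + 0.465i|110⟩ + 0.3487i|111⟩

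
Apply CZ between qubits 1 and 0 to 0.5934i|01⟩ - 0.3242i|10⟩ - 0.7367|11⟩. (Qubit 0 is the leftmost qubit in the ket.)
0.5934i|01⟩ - 0.3242i|10⟩ + 0.7367|11⟩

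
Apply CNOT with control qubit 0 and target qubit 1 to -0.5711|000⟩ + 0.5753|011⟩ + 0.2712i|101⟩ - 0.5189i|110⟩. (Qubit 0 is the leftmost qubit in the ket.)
-0.5711|000⟩ + 0.5753|011⟩ - 0.5189i|100⟩ + 0.2712i|111⟩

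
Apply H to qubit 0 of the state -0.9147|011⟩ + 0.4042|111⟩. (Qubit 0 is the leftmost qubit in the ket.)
-0.361|011⟩ - 0.9326|111⟩

H on qubit 0 mixes each pair of kets that differ only in qubit 0: amplitudes (a, b) of (|…0…⟩, |…1…⟩) become ((a + b)/√2, (a − b)/√2). Kets absent from the input have amplitude 0.
(|011⟩, |111⟩): (a, b) = (-0.9147, 0.4042) → (-0.361, -0.9326)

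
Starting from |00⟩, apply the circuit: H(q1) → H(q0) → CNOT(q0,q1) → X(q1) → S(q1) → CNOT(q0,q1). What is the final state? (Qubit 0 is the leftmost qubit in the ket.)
1/2|00⟩ + (1/2)i|01⟩ + (1/2)i|10⟩ + 1/2|11⟩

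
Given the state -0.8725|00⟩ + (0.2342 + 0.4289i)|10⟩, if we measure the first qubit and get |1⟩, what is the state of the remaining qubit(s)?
(0.4793 + 0.8777i)|0⟩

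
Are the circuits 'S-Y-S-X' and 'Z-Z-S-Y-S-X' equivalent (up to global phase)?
Yes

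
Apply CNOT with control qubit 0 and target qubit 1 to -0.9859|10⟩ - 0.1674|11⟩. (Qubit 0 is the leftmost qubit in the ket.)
-0.1674|10⟩ - 0.9859|11⟩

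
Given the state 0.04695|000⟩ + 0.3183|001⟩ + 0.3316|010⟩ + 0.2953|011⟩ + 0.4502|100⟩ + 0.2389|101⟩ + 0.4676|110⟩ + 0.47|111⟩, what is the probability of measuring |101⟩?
0.05707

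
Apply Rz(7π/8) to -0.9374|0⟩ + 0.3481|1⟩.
(-0.1829 + 0.9194i)|0⟩ + (0.06791 + 0.3414i)|1⟩

Rz(7π/8) = [[e^(−iθ/2), 0], [0, e^(iθ/2)]] with e^(±iθ/2) = cos(θ/2) ± i·sin(θ/2); θ = 7π/8, cos(θ/2) ≈ 0.19509, sin(θ/2) ≈ 0.980785.
With a = amp(|0⟩) = -0.9374 and b = amp(|1⟩) = 0.3481:
new amp(|0⟩) = (0.19509 - 0.980785i)·a = (-0.1829 + 0.9194i)
new amp(|1⟩) = (0.19509 + 0.980785i)·b = (0.06791 + 0.3414i)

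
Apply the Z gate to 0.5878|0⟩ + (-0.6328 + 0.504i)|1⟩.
0.5878|0⟩ + (0.6328 - 0.504i)|1⟩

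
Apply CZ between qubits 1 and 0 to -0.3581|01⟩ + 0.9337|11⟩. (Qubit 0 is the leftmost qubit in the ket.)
-0.3581|01⟩ - 0.9337|11⟩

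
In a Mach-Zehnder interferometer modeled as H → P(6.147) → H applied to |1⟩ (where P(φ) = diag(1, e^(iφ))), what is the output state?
(0.004629 + 0.06788i)|0⟩ + (0.9954 - 0.06788i)|1⟩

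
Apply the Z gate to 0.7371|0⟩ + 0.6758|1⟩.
0.7371|0⟩ - 0.6758|1⟩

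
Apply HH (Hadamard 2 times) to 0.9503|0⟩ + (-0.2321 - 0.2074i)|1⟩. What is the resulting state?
0.9503|0⟩ + (-0.2321 - 0.2074i)|1⟩

H² = I, so an even number of Hadamards cancels: H^2 = I and the state is unchanged.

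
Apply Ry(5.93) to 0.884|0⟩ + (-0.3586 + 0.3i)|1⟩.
(-0.8073 - 0.0527i)|0⟩ + (0.5083 - 0.2953i)|1⟩

Ry(5.93) = [[cos(θ/2), −sin(θ/2)], [sin(θ/2), cos(θ/2)]]; θ = 5.93, cos(θ/2) ≈ -0.984448, sin(θ/2) ≈ 0.175676.
With a = amp(|0⟩) = 0.884 and b = amp(|1⟩) = (-0.3586 + 0.3i):
new amp(|0⟩) = (-0.984448)·a + (-0.175676)·b = (-0.8073 - 0.0527i)
new amp(|1⟩) = (0.175676)·a + (-0.984448)·b = (0.5083 - 0.2953i)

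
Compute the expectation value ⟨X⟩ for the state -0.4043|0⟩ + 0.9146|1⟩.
-0.7395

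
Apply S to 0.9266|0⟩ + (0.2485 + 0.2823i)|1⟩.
0.9266|0⟩ + (-0.2823 + 0.2485i)|1⟩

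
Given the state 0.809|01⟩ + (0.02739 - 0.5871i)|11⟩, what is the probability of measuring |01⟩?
0.6545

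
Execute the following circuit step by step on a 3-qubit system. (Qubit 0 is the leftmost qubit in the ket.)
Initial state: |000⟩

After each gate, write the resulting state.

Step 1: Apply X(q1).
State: |010⟩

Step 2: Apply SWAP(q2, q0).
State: |010⟩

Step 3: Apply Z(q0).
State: |010⟩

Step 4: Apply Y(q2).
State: i|011⟩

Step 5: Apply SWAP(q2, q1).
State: i|011⟩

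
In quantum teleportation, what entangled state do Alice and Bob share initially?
Bell state |Φ+⟩ = (|00⟩ + |11⟩)/√2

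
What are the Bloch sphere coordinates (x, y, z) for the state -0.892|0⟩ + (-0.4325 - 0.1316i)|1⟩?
(0.7716, 0.2348, 0.5913)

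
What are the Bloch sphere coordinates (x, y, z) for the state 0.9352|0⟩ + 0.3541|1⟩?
(0.6623, 0, 0.7492)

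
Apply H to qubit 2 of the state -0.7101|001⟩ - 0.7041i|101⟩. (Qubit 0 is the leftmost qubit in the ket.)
-0.5021|000⟩ + 0.5021|001⟩ - 0.4979i|100⟩ + 0.4979i|101⟩

H on qubit 2 mixes each pair of kets that differ only in qubit 2: amplitudes (a, b) of (|…0…⟩, |…1…⟩) become ((a + b)/√2, (a − b)/√2). Kets absent from the input have amplitude 0.
(|000⟩, |001⟩): (a, b) = (0, -0.7101) → (-0.5021, 0.5021)
(|100⟩, |101⟩): (a, b) = (0, -0.7041i) → (-0.4979i, 0.4979i)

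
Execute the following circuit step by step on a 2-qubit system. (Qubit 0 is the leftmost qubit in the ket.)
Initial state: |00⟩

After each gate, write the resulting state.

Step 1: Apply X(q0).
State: |10⟩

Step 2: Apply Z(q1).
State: |10⟩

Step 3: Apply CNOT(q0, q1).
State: |11⟩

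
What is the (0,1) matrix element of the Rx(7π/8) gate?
-0.9808i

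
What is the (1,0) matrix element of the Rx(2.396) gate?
-0.9313i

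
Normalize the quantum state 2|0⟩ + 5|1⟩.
0.3714|0⟩ + 0.9285|1⟩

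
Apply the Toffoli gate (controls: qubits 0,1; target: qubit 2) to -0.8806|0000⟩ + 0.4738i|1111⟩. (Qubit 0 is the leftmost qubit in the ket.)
-0.8806|0000⟩ + 0.4738i|1101⟩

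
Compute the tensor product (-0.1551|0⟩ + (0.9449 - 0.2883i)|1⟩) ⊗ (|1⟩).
-0.1551|01⟩ + (0.9449 - 0.2883i)|11⟩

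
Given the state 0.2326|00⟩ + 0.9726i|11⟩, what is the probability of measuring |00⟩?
0.0541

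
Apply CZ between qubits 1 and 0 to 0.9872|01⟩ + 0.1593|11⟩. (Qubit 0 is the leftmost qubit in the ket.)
0.9872|01⟩ - 0.1593|11⟩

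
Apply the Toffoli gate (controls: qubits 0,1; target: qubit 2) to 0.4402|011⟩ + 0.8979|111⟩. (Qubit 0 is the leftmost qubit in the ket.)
0.4402|011⟩ + 0.8979|110⟩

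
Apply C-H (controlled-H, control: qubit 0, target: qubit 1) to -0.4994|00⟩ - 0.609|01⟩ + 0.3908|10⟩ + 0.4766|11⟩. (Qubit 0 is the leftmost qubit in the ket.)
-0.4994|00⟩ - 0.609|01⟩ + 0.6133|10⟩ - 0.06067|11⟩

C-H leaves the control-|0⟩ kets |00⟩, |01⟩ unchanged and applies H to qubit 1 on the control-|1⟩ pair (|10⟩, |11⟩).
H = [[1/√2, 1/√2], [1/√2, -1/√2]].
With a = amp(|10⟩) = 0.3908 and b = amp(|11⟩) = 0.4766:
new amp(|10⟩) = (1/√2)·a + (1/√2)·b = 0.6133
new amp(|11⟩) = (1/√2)·a + (-1/√2)·b = -0.06067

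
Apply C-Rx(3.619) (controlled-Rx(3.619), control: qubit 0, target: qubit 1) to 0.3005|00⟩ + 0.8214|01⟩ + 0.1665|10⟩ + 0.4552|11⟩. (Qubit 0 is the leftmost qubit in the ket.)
0.3005|00⟩ + 0.8214|01⟩ + (-0.03937 - 0.4423i)|10⟩ + (-0.1076 - 0.1618i)|11⟩

C-Rx(3.619) leaves the control-|0⟩ kets |00⟩, |01⟩ unchanged and applies Rx(3.619) to qubit 1 on the control-|1⟩ pair (|10⟩, |11⟩).
Rx(3.619) = [[cos(θ/2), −i·sin(θ/2)], [−i·sin(θ/2), cos(θ/2)]]; θ = 3.619, cos(θ/2) ≈ -0.236443, sin(θ/2) ≈ 0.971645.
With a = amp(|10⟩) = 0.1665 and b = amp(|11⟩) = 0.4552:
new amp(|10⟩) = (-0.236443)·a + (-0.971645i)·b = (-0.03937 - 0.4423i)
new amp(|11⟩) = (-0.971645i)·a + (-0.236443)·b = (-0.1076 - 0.1618i)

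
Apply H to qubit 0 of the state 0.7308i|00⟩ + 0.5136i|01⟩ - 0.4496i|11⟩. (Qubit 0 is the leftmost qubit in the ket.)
0.5168i|00⟩ + 0.04525i|01⟩ + 0.5168i|10⟩ + 0.6811i|11⟩

H on qubit 0 mixes each pair of kets that differ only in qubit 0: amplitudes (a, b) of (|…0…⟩, |…1…⟩) become ((a + b)/√2, (a − b)/√2). Kets absent from the input have amplitude 0.
(|00⟩, |10⟩): (a, b) = (0.7308i, 0) → (0.5168i, 0.5168i)
(|01⟩, |11⟩): (a, b) = (0.5136i, -0.4496i) → (0.04525i, 0.6811i)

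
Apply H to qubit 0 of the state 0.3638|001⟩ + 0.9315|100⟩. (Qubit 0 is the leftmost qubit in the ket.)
0.6587|000⟩ + 0.2572|001⟩ - 0.6587|100⟩ + 0.2572|101⟩

H on qubit 0 mixes each pair of kets that differ only in qubit 0: amplitudes (a, b) of (|…0…⟩, |…1…⟩) become ((a + b)/√2, (a − b)/√2). Kets absent from the input have amplitude 0.
(|000⟩, |100⟩): (a, b) = (0, 0.9315) → (0.6587, -0.6587)
(|001⟩, |101⟩): (a, b) = (0.3638, 0) → (0.2572, 0.2572)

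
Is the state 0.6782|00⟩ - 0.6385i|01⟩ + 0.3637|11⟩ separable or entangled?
Entangled

Writing the state as a|00⟩ + b|01⟩ + c|10⟩ + d|11⟩, it is a product state iff ad − bc = 0.
Here (a, b, c, d) = (0.6782, -0.6385i, 0, 0.3637): ad − bc = (0.6782)(0.3637) − (-0.6385i)(0) = 0.2467 ≠ 0, so the state is entangled.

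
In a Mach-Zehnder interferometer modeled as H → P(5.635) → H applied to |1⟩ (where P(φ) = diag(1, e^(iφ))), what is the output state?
(0.1014 + 0.3019i)|0⟩ + (0.8986 - 0.3019i)|1⟩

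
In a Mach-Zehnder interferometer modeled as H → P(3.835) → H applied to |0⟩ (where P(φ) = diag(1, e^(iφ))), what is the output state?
(0.1155 - 0.3196i)|0⟩ + (0.8845 + 0.3196i)|1⟩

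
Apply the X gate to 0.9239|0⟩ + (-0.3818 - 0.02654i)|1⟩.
(-0.3818 - 0.02654i)|0⟩ + 0.9239|1⟩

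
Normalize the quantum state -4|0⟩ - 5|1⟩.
-0.6247|0⟩ - 0.7809|1⟩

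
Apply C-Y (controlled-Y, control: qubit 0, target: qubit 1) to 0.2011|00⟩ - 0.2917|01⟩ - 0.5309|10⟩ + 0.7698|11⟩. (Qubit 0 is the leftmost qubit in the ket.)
0.2011|00⟩ - 0.2917|01⟩ - 0.7698i|10⟩ - 0.5309i|11⟩

C-Y leaves the control-|0⟩ kets |00⟩, |01⟩ unchanged and applies Y to qubit 1 on the control-|1⟩ pair (|10⟩, |11⟩).
Y = [[0, -i], [i, 0]].
With a = amp(|10⟩) = -0.5309 and b = amp(|11⟩) = 0.7698:
new amp(|10⟩) = (-i)·b = -0.7698i
new amp(|11⟩) = (i)·a = -0.5309i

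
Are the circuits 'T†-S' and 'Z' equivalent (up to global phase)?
No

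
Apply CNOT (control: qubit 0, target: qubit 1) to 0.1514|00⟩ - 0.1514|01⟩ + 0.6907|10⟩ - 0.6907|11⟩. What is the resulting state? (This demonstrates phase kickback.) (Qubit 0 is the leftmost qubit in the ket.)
0.1514|00⟩ - 0.1514|01⟩ - 0.6907|10⟩ + 0.6907|11⟩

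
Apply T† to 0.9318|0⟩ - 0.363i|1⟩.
0.9318|0⟩ + (-0.2567 - 0.2567i)|1⟩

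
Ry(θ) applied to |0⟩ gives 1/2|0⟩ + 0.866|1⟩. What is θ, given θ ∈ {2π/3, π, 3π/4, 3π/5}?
2π/3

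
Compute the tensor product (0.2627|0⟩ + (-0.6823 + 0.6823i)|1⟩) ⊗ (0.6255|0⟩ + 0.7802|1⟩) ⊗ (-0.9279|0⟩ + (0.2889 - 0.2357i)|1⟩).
-0.1525|000⟩ + (0.04747 - 0.03873i)|001⟩ - 0.1902|010⟩ + (0.05921 - 0.04831i)|011⟩ + (0.396 - 0.396i)|100⟩ + (-0.0227 + 0.2239i)|101⟩ + (0.4939 - 0.4939i)|110⟩ + (-0.02832 + 0.2793i)|111⟩

amp(|b₁b₂…⟩) = product of the factor amplitudes for bits b₁, b₂, …; only kets whose every factor amplitude is nonzero survive.
|000⟩: (0.2627)(0.6255)(-0.9279) = -0.1525
|001⟩: (0.2627)(0.6255)(0.2889 - 0.2357i) = (0.04747 - 0.03873i)
|010⟩: (0.2627)(0.7802)(-0.9279) = -0.1902
|011⟩: (0.2627)(0.7802)(0.2889 - 0.2357i) = (0.05921 - 0.04831i)
|100⟩: (-0.6823 + 0.6823i)(0.6255)(-0.9279) = (0.396 - 0.396i)
|101⟩: (-0.6823 + 0.6823i)(0.6255)(0.2889 - 0.2357i) = (-0.0227 + 0.2239i)
|110⟩: (-0.6823 + 0.6823i)(0.7802)(-0.9279) = (0.4939 - 0.4939i)
|111⟩: (-0.6823 + 0.6823i)(0.7802)(0.2889 - 0.2357i) = (-0.02832 + 0.2793i)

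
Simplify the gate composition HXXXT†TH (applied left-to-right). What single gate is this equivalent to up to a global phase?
Z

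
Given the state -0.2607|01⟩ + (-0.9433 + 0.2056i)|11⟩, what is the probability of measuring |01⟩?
0.06796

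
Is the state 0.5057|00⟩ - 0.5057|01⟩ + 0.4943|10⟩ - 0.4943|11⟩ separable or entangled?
Separable

Writing the state as a|00⟩ + b|01⟩ + c|10⟩ + d|11⟩, it is a product state iff ad − bc = 0.
Here (a, b, c, d) = (0.5057, -0.5057, 0.4943, -0.4943): ad − bc = (0.5057)(-0.4943) − (-0.5057)(0.4943) = 0, so the state is separable.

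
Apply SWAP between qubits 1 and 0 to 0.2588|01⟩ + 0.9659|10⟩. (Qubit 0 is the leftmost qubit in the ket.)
0.9659|01⟩ + 0.2588|10⟩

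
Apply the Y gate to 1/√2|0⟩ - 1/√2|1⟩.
(1/√2)i|0⟩ + (1/√2)i|1⟩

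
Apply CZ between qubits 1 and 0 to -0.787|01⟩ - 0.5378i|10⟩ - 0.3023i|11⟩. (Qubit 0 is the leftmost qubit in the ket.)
-0.787|01⟩ - 0.5378i|10⟩ + 0.3023i|11⟩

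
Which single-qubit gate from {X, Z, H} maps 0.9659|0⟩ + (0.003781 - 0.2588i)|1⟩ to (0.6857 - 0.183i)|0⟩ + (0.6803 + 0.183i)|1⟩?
H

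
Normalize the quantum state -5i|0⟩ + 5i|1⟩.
-(1/√2)i|0⟩ + (1/√2)i|1⟩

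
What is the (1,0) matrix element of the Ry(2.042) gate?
0.8526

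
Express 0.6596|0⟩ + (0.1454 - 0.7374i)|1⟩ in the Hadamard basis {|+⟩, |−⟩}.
(0.5692 - 0.5214i)|+⟩ + (0.3636 + 0.5214i)|−⟩

With |ψ⟩ = α|0⟩ + β|1⟩, the Hadamard-basis coefficients are ⟨+|ψ⟩ = (α + β)/√2 and ⟨−|ψ⟩ = (α − β)/√2.
Here α = 0.6596, β = (0.1454 - 0.7374i): (α + β)/√2 = (0.5692 - 0.5214i), (α − β)/√2 = (0.3636 + 0.5214i).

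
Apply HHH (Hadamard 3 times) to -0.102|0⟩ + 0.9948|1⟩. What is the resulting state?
0.6313|0⟩ - 0.7756|1⟩

H² = I, so H^3 = H: a single Hadamard. With (a, b) = (-0.102, 0.9948), H gives ((a + b)/√2, (a − b)/√2) = (0.6313, -0.7756).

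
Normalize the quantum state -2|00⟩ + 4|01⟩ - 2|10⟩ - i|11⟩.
-0.4|00⟩ + 0.8|01⟩ - 0.4|10⟩ - 0.2i|11⟩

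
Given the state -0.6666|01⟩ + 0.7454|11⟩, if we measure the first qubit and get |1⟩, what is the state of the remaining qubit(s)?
|1⟩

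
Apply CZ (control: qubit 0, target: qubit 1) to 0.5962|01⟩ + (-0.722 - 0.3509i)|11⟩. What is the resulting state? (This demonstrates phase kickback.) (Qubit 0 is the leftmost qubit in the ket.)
0.5962|01⟩ + (0.722 + 0.3509i)|11⟩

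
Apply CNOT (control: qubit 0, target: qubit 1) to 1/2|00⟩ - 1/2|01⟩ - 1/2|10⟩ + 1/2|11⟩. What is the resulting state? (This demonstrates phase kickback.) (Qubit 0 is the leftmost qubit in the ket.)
1/2|00⟩ - 1/2|01⟩ + 1/2|10⟩ - 1/2|11⟩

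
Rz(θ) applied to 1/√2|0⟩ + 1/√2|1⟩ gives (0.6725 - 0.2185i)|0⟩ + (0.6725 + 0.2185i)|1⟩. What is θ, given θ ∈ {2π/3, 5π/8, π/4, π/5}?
π/5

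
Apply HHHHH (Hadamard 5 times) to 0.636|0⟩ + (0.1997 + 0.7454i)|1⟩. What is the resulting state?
(0.5909 + 0.5271i)|0⟩ + (0.3085 - 0.5271i)|1⟩

H² = I, so H^5 = H: a single Hadamard. With (a, b) = (0.636, (0.1997 + 0.7454i)), H gives ((a + b)/√2, (a − b)/√2) = ((0.5909 + 0.5271i), (0.3085 - 0.5271i)).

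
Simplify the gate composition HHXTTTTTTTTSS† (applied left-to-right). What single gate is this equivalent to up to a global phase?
X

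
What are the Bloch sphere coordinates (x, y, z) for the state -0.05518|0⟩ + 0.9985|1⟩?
(-0.1102, 0, -0.994)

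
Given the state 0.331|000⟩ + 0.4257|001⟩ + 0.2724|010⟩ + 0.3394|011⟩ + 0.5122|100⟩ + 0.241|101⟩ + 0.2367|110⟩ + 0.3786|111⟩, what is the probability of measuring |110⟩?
0.05603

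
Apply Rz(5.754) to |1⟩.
(-0.9652 + 0.2615i)|1⟩

Rz(5.754) = [[e^(−iθ/2), 0], [0, e^(iθ/2)]] with e^(±iθ/2) = cos(θ/2) ± i·sin(θ/2); θ = 5.754, cos(θ/2) ≈ -0.965199, sin(θ/2) ≈ 0.261516.
With a = amp(|0⟩) = 0 and b = amp(|1⟩) = 1:
new amp(|0⟩) = (-0.965199 - 0.261516i)·a = 0
new amp(|1⟩) = (-0.965199 + 0.261516i)·b = (-0.9652 + 0.2615i)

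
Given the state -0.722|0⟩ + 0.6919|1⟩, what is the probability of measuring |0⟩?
0.5213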